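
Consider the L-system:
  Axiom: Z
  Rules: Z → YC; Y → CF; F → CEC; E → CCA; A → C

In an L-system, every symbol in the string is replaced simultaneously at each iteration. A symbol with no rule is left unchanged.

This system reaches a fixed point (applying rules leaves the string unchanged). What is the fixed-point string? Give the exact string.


Answer: CCCCCCC

Derivation:
Step 0: Z
Step 1: YC
Step 2: CFC
Step 3: CCECC
Step 4: CCCCACC
Step 5: CCCCCCC
Step 6: CCCCCCC  (unchanged — fixed point at step 5)


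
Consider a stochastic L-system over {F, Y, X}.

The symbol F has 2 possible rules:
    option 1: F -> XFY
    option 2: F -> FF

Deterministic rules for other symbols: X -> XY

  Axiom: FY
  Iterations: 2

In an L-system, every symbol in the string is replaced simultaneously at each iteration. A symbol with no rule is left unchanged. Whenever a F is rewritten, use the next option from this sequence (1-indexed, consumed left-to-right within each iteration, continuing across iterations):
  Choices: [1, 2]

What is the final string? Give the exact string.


Answer: XYFFYY

Derivation:
Step 0: FY
Step 1: XFYY  (used choices [1])
Step 2: XYFFYY  (used choices [2])


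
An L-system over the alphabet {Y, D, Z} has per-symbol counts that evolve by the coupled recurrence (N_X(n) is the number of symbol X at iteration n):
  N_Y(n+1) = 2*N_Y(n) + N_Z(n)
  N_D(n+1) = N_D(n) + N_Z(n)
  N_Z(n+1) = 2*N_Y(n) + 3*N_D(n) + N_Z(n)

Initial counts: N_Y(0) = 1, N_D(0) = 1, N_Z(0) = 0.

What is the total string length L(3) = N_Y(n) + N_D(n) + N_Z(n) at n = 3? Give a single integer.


Step 0: N_Y=1, N_D=1, N_Z=0, L=2
Step 1: N_Y=2, N_D=1, N_Z=5, L=8
Step 2: N_Y=9, N_D=6, N_Z=12, L=27
Step 3: N_Y=30, N_D=18, N_Z=48, L=96

Answer: 96


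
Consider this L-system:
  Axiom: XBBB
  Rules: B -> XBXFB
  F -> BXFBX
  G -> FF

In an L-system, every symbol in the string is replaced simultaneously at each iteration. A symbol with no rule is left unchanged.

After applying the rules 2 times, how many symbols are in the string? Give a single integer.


Answer: 52

Derivation:
Step 0: length = 4
Step 1: length = 16
Step 2: length = 52


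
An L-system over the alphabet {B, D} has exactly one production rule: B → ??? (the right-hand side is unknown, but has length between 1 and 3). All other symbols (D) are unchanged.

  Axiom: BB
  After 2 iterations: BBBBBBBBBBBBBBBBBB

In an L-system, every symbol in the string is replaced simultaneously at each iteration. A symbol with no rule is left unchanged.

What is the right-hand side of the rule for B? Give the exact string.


Trying B → BBB:
  Step 0: BB
  Step 1: BBBBBB
  Step 2: BBBBBBBBBBBBBBBBBB
Matches the given result.

Answer: BBB


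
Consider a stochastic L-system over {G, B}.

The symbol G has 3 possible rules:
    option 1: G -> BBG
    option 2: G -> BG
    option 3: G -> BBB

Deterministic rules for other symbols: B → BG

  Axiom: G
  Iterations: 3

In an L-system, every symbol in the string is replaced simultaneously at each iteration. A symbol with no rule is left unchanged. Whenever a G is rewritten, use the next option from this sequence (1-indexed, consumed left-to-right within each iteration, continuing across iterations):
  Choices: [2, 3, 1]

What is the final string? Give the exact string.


Step 0: G
Step 1: BG  (used choices [2])
Step 2: BGBBB  (used choices [3])
Step 3: BGBBGBGBGBG  (used choices [1])

Answer: BGBBGBGBGBG


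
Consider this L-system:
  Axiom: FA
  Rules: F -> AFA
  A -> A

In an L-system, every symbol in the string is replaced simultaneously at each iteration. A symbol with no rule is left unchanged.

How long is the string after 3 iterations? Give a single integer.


Answer: 8

Derivation:
Step 0: length = 2
Step 1: length = 4
Step 2: length = 6
Step 3: length = 8


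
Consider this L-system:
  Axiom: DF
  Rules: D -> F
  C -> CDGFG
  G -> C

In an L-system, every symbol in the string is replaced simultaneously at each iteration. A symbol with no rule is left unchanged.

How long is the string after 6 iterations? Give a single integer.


Answer: 2

Derivation:
Step 0: length = 2
Step 1: length = 2
Step 2: length = 2
Step 3: length = 2
Step 4: length = 2
Step 5: length = 2
Step 6: length = 2


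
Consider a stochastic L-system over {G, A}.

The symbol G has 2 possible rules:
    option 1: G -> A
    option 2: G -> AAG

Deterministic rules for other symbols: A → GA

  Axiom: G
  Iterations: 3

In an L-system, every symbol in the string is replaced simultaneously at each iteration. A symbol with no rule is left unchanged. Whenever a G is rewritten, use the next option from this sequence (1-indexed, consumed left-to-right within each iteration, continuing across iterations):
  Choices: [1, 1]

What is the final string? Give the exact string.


Step 0: G
Step 1: A  (used choices [1])
Step 2: GA  (used choices [])
Step 3: AGA  (used choices [1])

Answer: AGA


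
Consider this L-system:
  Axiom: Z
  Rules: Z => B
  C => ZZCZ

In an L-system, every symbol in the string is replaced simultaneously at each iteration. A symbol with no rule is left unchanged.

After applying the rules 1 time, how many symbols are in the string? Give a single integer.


Answer: 1

Derivation:
Step 0: length = 1
Step 1: length = 1


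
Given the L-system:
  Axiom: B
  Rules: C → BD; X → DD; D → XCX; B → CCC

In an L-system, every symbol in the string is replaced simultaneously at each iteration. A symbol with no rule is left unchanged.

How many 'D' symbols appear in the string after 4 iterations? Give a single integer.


Step 0: B  (0 'D')
Step 1: CCC  (0 'D')
Step 2: BDBDBD  (3 'D')
Step 3: CCCXCXCCCXCXCCCXCX  (0 'D')
Step 4: BDBDBDDDBDDDBDBDBDDDBDDDBDBDBDDDBDDD  (24 'D')

Answer: 24


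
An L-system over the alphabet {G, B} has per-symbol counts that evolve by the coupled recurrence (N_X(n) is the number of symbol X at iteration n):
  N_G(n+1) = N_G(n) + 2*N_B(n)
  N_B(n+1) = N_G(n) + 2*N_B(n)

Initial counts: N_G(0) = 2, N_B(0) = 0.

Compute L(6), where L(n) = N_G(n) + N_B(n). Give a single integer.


Answer: 972

Derivation:
Step 0: N_G=2, N_B=0, L=2
Step 1: N_G=2, N_B=2, L=4
Step 2: N_G=6, N_B=6, L=12
Step 3: N_G=18, N_B=18, L=36
Step 4: N_G=54, N_B=54, L=108
Step 5: N_G=162, N_B=162, L=324
Step 6: N_G=486, N_B=486, L=972


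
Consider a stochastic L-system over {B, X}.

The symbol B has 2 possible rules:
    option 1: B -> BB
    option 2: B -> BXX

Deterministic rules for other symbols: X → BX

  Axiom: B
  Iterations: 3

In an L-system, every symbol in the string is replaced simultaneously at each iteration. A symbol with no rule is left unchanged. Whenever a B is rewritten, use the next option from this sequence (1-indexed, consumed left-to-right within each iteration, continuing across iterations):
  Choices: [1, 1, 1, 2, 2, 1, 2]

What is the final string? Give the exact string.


Step 0: B
Step 1: BB  (used choices [1])
Step 2: BBBB  (used choices [1, 1])
Step 3: BXXBXXBBBXX  (used choices [2, 2, 1, 2])

Answer: BXXBXXBBBXX


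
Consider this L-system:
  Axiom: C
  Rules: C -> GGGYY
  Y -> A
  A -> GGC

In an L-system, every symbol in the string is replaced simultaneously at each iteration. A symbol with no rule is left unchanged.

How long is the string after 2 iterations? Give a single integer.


Step 0: length = 1
Step 1: length = 5
Step 2: length = 5

Answer: 5


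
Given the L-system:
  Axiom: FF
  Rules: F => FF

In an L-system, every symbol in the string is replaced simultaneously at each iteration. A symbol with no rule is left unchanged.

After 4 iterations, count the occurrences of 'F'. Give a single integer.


Answer: 32

Derivation:
Step 0: FF  (2 'F')
Step 1: FFFF  (4 'F')
Step 2: FFFFFFFF  (8 'F')
Step 3: FFFFFFFFFFFFFFFF  (16 'F')
Step 4: FFFFFFFFFFFFFFFFFFFFFFFFFFFFFFFF  (32 'F')


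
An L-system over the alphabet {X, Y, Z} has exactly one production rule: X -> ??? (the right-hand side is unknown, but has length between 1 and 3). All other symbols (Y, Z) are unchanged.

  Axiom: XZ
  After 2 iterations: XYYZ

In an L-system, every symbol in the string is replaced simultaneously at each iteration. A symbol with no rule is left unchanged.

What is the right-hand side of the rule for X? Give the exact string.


Answer: XY

Derivation:
Trying X -> XY:
  Step 0: XZ
  Step 1: XYZ
  Step 2: XYYZ
Matches the given result.


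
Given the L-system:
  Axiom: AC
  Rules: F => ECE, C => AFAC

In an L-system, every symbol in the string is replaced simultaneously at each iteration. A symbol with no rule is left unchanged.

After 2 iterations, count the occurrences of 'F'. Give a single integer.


Step 0: AC  (0 'F')
Step 1: AAFAC  (1 'F')
Step 2: AAECEAAFAC  (1 'F')

Answer: 1


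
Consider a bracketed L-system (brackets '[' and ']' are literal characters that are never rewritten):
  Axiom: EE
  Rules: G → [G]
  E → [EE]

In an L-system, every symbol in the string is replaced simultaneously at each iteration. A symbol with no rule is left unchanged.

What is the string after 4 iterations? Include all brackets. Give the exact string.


Step 0: EE
Step 1: [EE][EE]
Step 2: [[EE][EE]][[EE][EE]]
Step 3: [[[EE][EE]][[EE][EE]]][[[EE][EE]][[EE][EE]]]
Step 4: [[[[EE][EE]][[EE][EE]]][[[EE][EE]][[EE][EE]]]][[[[EE][EE]][[EE][EE]]][[[EE][EE]][[EE][EE]]]]

Answer: [[[[EE][EE]][[EE][EE]]][[[EE][EE]][[EE][EE]]]][[[[EE][EE]][[EE][EE]]][[[EE][EE]][[EE][EE]]]]


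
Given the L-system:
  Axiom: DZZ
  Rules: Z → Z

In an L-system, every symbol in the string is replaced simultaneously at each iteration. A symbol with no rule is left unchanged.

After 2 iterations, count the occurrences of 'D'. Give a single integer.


Step 0: DZZ  (1 'D')
Step 1: DZZ  (1 'D')
Step 2: DZZ  (1 'D')

Answer: 1


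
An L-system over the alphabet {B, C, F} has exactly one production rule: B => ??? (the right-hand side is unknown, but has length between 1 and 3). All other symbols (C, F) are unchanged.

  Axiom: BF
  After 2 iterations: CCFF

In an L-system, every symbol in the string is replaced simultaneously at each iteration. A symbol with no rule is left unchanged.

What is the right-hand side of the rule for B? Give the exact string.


Trying B => CCF:
  Step 0: BF
  Step 1: CCFF
  Step 2: CCFF
Matches the given result.

Answer: CCF


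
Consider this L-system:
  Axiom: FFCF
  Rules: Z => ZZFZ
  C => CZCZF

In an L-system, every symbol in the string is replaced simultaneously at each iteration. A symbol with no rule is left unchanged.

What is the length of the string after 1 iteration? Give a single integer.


Answer: 8

Derivation:
Step 0: length = 4
Step 1: length = 8


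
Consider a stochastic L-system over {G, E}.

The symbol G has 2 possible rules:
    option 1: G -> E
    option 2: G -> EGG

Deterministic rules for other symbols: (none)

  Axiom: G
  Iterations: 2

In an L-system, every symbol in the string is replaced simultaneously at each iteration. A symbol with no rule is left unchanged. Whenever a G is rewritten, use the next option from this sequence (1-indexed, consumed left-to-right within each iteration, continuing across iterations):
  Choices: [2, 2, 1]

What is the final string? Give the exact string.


Step 0: G
Step 1: EGG  (used choices [2])
Step 2: EEGGE  (used choices [2, 1])

Answer: EEGGE


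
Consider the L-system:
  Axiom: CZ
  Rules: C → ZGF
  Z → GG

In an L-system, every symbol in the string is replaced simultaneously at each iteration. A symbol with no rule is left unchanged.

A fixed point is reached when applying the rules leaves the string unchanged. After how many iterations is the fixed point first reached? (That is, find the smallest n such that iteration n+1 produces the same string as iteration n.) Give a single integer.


Answer: 2

Derivation:
Step 0: CZ
Step 1: ZGFGG
Step 2: GGGFGG
Step 3: GGGFGG  (unchanged — fixed point at step 2)


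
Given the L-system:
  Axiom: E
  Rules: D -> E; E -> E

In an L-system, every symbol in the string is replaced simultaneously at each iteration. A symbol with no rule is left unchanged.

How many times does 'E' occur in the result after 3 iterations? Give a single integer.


Step 0: E  (1 'E')
Step 1: E  (1 'E')
Step 2: E  (1 'E')
Step 3: E  (1 'E')

Answer: 1


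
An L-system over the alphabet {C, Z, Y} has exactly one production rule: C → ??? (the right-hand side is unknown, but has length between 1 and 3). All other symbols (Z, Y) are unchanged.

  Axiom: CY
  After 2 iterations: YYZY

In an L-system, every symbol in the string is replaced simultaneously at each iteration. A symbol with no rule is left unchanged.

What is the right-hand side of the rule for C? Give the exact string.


Answer: YYZ

Derivation:
Trying C → YYZ:
  Step 0: CY
  Step 1: YYZY
  Step 2: YYZY
Matches the given result.


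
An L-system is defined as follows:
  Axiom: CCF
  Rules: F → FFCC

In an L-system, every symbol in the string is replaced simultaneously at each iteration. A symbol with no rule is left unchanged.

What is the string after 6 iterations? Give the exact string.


Answer: CCFFCCFFCCCCFFCCFFCCCCCCFFCCFFCCCCFFCCFFCCCCCCCCFFCCFFCCCCFFCCFFCCCCCCFFCCFFCCCCFFCCFFCCCCCCCCCCFFCCFFCCCCFFCCFFCCCCCCFFCCFFCCCCFFCCFFCCCCCCCCFFCCFFCCCCFFCCFFCCCCCCFFCCFFCCCCFFCCFFCCCCCCCCCCCC

Derivation:
Step 0: CCF
Step 1: CCFFCC
Step 2: CCFFCCFFCCCC
Step 3: CCFFCCFFCCCCFFCCFFCCCCCC
Step 4: CCFFCCFFCCCCFFCCFFCCCCCCFFCCFFCCCCFFCCFFCCCCCCCC
Step 5: CCFFCCFFCCCCFFCCFFCCCCCCFFCCFFCCCCFFCCFFCCCCCCCCFFCCFFCCCCFFCCFFCCCCCCFFCCFFCCCCFFCCFFCCCCCCCCCC
Step 6: CCFFCCFFCCCCFFCCFFCCCCCCFFCCFFCCCCFFCCFFCCCCCCCCFFCCFFCCCCFFCCFFCCCCCCFFCCFFCCCCFFCCFFCCCCCCCCCCFFCCFFCCCCFFCCFFCCCCCCFFCCFFCCCCFFCCFFCCCCCCCCFFCCFFCCCCFFCCFFCCCCCCFFCCFFCCCCFFCCFFCCCCCCCCCCCC


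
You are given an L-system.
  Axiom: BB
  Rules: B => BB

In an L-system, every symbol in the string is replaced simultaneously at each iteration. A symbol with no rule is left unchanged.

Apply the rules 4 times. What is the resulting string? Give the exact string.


Step 0: BB
Step 1: BBBB
Step 2: BBBBBBBB
Step 3: BBBBBBBBBBBBBBBB
Step 4: BBBBBBBBBBBBBBBBBBBBBBBBBBBBBBBB

Answer: BBBBBBBBBBBBBBBBBBBBBBBBBBBBBBBB


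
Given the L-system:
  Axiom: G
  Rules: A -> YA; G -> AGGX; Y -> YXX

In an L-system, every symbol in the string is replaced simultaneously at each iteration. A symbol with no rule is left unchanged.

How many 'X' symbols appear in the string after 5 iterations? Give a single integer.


Step 0: G  (0 'X')
Step 1: AGGX  (1 'X')
Step 2: YAAGGXAGGXX  (3 'X')
Step 3: YXXYAYAAGGXAGGXXYAAGGXAGGXXX  (9 'X')
Step 4: YXXXXYXXYAYXXYAYAAGGXAGGXXYAAGGXAGGXXXYXXYAYAAGGXAGGXXYAAGGXAGGXXXX  (25 'X')
Step 5: YXXXXXXYXXXXYXXYAYXXXXYXXYAYXXYAYAAGGXAGGXXYAAGGXAGGXXXYXXYAYAAGGXAGGXXYAAGGXAGGXXXXYXXXXYXXYAYXXYAYAAGGXAGGXXYAAGGXAGGXXXYXXYAYAAGGXAGGXXYAAGGXAGGXXXXX  (63 'X')

Answer: 63


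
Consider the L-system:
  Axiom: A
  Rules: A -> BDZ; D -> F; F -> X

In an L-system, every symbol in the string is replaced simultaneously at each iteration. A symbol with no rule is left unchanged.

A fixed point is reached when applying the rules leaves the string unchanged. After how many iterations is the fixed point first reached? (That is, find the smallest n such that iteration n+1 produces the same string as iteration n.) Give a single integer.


Step 0: A
Step 1: BDZ
Step 2: BFZ
Step 3: BXZ
Step 4: BXZ  (unchanged — fixed point at step 3)

Answer: 3


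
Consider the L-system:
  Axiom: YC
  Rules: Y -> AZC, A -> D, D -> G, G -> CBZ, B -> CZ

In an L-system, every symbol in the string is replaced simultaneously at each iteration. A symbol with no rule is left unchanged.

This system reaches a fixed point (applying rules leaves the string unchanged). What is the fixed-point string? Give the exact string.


Step 0: YC
Step 1: AZCC
Step 2: DZCC
Step 3: GZCC
Step 4: CBZZCC
Step 5: CCZZZCC
Step 6: CCZZZCC  (unchanged — fixed point at step 5)

Answer: CCZZZCC


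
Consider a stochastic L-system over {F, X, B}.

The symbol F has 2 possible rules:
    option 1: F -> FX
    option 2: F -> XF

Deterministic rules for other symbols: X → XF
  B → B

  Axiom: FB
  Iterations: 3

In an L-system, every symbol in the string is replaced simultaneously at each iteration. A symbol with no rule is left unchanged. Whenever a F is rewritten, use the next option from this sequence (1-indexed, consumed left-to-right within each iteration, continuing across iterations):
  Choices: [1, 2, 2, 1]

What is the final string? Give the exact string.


Answer: XFXFXFFXB

Derivation:
Step 0: FB
Step 1: FXB  (used choices [1])
Step 2: XFXFB  (used choices [2])
Step 3: XFXFXFFXB  (used choices [2, 1])


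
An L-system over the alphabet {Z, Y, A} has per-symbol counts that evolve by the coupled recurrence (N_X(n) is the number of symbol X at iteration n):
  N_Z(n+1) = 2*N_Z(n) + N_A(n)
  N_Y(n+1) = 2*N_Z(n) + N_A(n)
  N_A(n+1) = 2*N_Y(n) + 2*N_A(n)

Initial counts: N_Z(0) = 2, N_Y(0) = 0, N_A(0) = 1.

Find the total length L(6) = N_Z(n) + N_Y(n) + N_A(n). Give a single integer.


Answer: 5080

Derivation:
Step 0: N_Z=2, N_Y=0, N_A=1, L=3
Step 1: N_Z=5, N_Y=5, N_A=2, L=12
Step 2: N_Z=12, N_Y=12, N_A=14, L=38
Step 3: N_Z=38, N_Y=38, N_A=52, L=128
Step 4: N_Z=128, N_Y=128, N_A=180, L=436
Step 5: N_Z=436, N_Y=436, N_A=616, L=1488
Step 6: N_Z=1488, N_Y=1488, N_A=2104, L=5080


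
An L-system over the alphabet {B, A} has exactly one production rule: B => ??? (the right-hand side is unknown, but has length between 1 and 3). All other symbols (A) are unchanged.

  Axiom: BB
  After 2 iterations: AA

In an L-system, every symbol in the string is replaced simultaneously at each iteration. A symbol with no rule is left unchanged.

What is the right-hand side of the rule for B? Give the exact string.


Answer: A

Derivation:
Trying B => A:
  Step 0: BB
  Step 1: AA
  Step 2: AA
Matches the given result.


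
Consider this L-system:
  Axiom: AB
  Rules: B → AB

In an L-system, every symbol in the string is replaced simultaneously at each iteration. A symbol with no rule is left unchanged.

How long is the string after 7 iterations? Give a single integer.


Answer: 9

Derivation:
Step 0: length = 2
Step 1: length = 3
Step 2: length = 4
Step 3: length = 5
Step 4: length = 6
Step 5: length = 7
Step 6: length = 8
Step 7: length = 9


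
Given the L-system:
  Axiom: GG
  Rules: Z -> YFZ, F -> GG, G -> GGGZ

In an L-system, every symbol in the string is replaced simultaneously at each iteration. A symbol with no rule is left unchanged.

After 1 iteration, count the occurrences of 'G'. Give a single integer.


Answer: 6

Derivation:
Step 0: GG  (2 'G')
Step 1: GGGZGGGZ  (6 'G')


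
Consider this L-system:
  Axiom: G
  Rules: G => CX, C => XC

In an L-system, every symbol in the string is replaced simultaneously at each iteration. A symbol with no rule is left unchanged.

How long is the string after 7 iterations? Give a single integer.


Step 0: length = 1
Step 1: length = 2
Step 2: length = 3
Step 3: length = 4
Step 4: length = 5
Step 5: length = 6
Step 6: length = 7
Step 7: length = 8

Answer: 8


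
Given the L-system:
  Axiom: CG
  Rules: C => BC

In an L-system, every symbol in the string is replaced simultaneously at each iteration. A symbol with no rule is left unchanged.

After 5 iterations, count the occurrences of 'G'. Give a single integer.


Answer: 1

Derivation:
Step 0: CG  (1 'G')
Step 1: BCG  (1 'G')
Step 2: BBCG  (1 'G')
Step 3: BBBCG  (1 'G')
Step 4: BBBBCG  (1 'G')
Step 5: BBBBBCG  (1 'G')


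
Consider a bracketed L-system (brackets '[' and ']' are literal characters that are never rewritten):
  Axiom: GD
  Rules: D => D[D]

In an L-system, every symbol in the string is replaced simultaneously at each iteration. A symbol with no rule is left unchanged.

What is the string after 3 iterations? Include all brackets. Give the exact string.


Step 0: GD
Step 1: GD[D]
Step 2: GD[D][D[D]]
Step 3: GD[D][D[D]][D[D][D[D]]]

Answer: GD[D][D[D]][D[D][D[D]]]


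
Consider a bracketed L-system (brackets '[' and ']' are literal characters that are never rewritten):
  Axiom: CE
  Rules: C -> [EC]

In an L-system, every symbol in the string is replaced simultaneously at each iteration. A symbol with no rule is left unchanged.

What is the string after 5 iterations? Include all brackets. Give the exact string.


Step 0: CE
Step 1: [EC]E
Step 2: [E[EC]]E
Step 3: [E[E[EC]]]E
Step 4: [E[E[E[EC]]]]E
Step 5: [E[E[E[E[EC]]]]]E

Answer: [E[E[E[E[EC]]]]]E


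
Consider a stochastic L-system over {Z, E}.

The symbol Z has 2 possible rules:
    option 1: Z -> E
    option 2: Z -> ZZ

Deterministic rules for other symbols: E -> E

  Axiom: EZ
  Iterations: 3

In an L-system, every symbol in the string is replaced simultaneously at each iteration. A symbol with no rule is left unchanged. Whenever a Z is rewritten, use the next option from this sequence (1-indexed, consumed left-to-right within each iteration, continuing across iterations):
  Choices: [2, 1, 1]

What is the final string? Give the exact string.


Answer: EEE

Derivation:
Step 0: EZ
Step 1: EZZ  (used choices [2])
Step 2: EEE  (used choices [1, 1])
Step 3: EEE  (used choices [])


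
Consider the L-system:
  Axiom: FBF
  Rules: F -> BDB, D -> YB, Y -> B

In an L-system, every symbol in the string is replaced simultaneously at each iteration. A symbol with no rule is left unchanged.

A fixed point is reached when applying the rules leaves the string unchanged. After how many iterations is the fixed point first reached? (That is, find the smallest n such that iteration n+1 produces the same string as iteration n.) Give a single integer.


Answer: 3

Derivation:
Step 0: FBF
Step 1: BDBBBDB
Step 2: BYBBBBYBB
Step 3: BBBBBBBBB
Step 4: BBBBBBBBB  (unchanged — fixed point at step 3)


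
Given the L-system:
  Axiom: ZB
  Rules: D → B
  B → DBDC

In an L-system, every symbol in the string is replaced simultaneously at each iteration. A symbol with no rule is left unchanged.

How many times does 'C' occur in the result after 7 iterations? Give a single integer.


Answer: 85

Derivation:
Step 0: ZB  (0 'C')
Step 1: ZDBDC  (1 'C')
Step 2: ZBDBDCBC  (2 'C')
Step 3: ZDBDCBDBDCBCDBDCC  (5 'C')
Step 4: ZBDBDCBCDBDCBDBDCBCDBDCCBDBDCBCC  (10 'C')
Step 5: ZDBDCBDBDCBCDBDCCBDBDCBCDBDCBDBDCBCDBDCCBDBDCBCCDBDCBDBDCBCDBDCCC  (21 'C')
Step 6: ZBDBDCBCDBDCBDBDCBCDBDCCBDBDCBCCDBDCBDBDCBCDBDCCBDBDCBCDBDCBDBDCBCDBDCCBDBDCBCCDBDCBDBDCBCDBDCCCBDBDCBCDBDCBDBDCBCDBDCCBDBDCBCCC  (42 'C')
Step 7: ZDBDCBDBDCBCDBDCCBDBDCBCDBDCBDBDCBCDBDCCBDBDCBCCDBDCBDBDCBCDBDCCCBDBDCBCDBDCBDBDCBCDBDCCBDBDCBCCDBDCBDBDCBCDBDCCBDBDCBCDBDCBDBDCBCDBDCCBDBDCBCCDBDCBDBDCBCDBDCCCBDBDCBCDBDCBDBDCBCDBDCCBDBDCBCCCDBDCBDBDCBCDBDCCBDBDCBCDBDCBDBDCBCDBDCCBDBDCBCCDBDCBDBDCBCDBDCCCC  (85 'C')


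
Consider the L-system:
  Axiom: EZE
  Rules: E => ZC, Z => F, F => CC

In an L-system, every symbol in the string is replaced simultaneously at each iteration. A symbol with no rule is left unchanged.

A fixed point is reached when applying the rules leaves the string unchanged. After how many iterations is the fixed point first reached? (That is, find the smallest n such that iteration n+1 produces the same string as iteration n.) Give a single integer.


Answer: 3

Derivation:
Step 0: EZE
Step 1: ZCFZC
Step 2: FCCCFC
Step 3: CCCCCCCC
Step 4: CCCCCCCC  (unchanged — fixed point at step 3)


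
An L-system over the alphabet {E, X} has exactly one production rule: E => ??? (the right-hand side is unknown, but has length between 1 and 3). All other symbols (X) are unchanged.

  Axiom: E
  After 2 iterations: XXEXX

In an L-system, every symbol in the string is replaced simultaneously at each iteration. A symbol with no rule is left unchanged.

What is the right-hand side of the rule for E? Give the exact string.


Answer: XEX

Derivation:
Trying E => XEX:
  Step 0: E
  Step 1: XEX
  Step 2: XXEXX
Matches the given result.


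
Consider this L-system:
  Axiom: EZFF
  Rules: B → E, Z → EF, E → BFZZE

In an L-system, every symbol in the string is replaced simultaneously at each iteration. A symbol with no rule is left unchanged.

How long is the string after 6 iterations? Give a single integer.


Answer: 511

Derivation:
Step 0: length = 4
Step 1: length = 9
Step 2: length = 19
Step 3: length = 43
Step 4: length = 97
Step 5: length = 223
Step 6: length = 511


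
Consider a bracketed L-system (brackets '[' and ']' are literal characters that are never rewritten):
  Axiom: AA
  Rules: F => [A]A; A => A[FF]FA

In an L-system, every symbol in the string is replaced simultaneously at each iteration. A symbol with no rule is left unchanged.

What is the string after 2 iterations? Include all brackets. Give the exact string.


Answer: A[FF]FA[[A]A[A]A][A]AA[FF]FAA[FF]FA[[A]A[A]A][A]AA[FF]FA

Derivation:
Step 0: AA
Step 1: A[FF]FAA[FF]FA
Step 2: A[FF]FA[[A]A[A]A][A]AA[FF]FAA[FF]FA[[A]A[A]A][A]AA[FF]FA


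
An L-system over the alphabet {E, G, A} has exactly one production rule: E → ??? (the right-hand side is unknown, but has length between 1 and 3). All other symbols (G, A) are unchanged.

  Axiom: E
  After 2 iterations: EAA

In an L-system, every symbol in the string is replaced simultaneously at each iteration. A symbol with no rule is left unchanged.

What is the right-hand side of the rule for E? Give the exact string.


Answer: EA

Derivation:
Trying E → EA:
  Step 0: E
  Step 1: EA
  Step 2: EAA
Matches the given result.


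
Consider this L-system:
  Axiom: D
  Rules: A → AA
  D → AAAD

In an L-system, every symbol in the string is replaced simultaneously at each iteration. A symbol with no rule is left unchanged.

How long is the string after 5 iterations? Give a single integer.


Answer: 94

Derivation:
Step 0: length = 1
Step 1: length = 4
Step 2: length = 10
Step 3: length = 22
Step 4: length = 46
Step 5: length = 94


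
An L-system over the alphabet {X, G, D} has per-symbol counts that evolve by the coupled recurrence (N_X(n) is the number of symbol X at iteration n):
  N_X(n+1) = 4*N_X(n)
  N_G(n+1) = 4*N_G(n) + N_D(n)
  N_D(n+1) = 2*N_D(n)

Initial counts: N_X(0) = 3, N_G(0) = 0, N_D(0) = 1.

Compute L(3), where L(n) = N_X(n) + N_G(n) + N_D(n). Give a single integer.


Step 0: N_X=3, N_G=0, N_D=1, L=4
Step 1: N_X=12, N_G=1, N_D=2, L=15
Step 2: N_X=48, N_G=6, N_D=4, L=58
Step 3: N_X=192, N_G=28, N_D=8, L=228

Answer: 228


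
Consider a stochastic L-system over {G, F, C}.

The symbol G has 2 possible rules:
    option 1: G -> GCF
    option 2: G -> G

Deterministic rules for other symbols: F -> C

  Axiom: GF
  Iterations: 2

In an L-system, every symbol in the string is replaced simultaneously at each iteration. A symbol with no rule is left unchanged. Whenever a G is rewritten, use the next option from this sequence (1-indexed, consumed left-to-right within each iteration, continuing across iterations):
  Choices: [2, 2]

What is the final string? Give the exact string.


Step 0: GF
Step 1: GC  (used choices [2])
Step 2: GC  (used choices [2])

Answer: GC


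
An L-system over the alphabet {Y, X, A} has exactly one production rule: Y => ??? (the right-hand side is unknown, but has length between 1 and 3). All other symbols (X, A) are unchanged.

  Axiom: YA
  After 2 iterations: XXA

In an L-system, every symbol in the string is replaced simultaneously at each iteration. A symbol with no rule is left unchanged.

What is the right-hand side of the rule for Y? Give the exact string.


Answer: XX

Derivation:
Trying Y => XX:
  Step 0: YA
  Step 1: XXA
  Step 2: XXA
Matches the given result.


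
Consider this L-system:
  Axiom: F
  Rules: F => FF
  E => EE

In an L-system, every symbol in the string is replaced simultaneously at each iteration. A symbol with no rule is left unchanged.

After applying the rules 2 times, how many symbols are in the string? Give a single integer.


Step 0: length = 1
Step 1: length = 2
Step 2: length = 4

Answer: 4


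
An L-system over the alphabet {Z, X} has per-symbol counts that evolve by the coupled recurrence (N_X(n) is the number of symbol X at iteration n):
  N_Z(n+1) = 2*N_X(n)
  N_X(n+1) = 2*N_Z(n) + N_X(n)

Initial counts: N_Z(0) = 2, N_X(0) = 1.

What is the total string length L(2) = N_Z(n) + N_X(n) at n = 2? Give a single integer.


Step 0: N_Z=2, N_X=1, L=3
Step 1: N_Z=2, N_X=5, L=7
Step 2: N_Z=10, N_X=9, L=19

Answer: 19


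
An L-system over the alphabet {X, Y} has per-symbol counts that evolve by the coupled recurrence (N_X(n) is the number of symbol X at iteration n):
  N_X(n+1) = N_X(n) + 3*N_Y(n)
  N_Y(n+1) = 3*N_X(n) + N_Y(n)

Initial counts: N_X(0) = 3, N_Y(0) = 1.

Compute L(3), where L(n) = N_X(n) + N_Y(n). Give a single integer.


Step 0: N_X=3, N_Y=1, L=4
Step 1: N_X=6, N_Y=10, L=16
Step 2: N_X=36, N_Y=28, L=64
Step 3: N_X=120, N_Y=136, L=256

Answer: 256


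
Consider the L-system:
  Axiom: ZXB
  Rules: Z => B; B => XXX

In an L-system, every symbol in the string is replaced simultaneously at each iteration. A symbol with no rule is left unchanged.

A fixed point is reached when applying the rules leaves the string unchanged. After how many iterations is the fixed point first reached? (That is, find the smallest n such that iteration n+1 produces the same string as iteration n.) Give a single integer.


Step 0: ZXB
Step 1: BXXXX
Step 2: XXXXXXX
Step 3: XXXXXXX  (unchanged — fixed point at step 2)

Answer: 2


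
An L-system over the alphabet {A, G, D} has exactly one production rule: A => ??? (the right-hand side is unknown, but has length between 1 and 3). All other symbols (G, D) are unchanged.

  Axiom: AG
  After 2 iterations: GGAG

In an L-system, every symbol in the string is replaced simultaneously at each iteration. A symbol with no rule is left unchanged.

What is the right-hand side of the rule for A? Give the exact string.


Trying A => GA:
  Step 0: AG
  Step 1: GAG
  Step 2: GGAG
Matches the given result.

Answer: GA


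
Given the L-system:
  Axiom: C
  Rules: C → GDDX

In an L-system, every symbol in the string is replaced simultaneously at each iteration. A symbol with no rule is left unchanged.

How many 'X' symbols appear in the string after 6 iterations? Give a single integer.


Step 0: C  (0 'X')
Step 1: GDDX  (1 'X')
Step 2: GDDX  (1 'X')
Step 3: GDDX  (1 'X')
Step 4: GDDX  (1 'X')
Step 5: GDDX  (1 'X')
Step 6: GDDX  (1 'X')

Answer: 1


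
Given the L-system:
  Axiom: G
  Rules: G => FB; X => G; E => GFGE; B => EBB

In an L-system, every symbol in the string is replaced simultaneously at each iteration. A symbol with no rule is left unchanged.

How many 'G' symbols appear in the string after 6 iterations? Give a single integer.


Answer: 34

Derivation:
Step 0: G  (1 'G')
Step 1: FB  (0 'G')
Step 2: FEBB  (0 'G')
Step 3: FGFGEEBBEBB  (2 'G')
Step 4: FFBFFBGFGEGFGEEBBEBBGFGEEBBEBB  (6 'G')
Step 5: FFEBBFFEBBFBFFBGFGEFBFFBGFGEGFGEEBBEBBGFGEEBBEBBFBFFBGFGEGFGEEBBEBBGFGEEBBEBB  (14 'G')
Step 6: FFGFGEEBBEBBFFGFGEEBBEBBFEBBFFEBBFBFFBGFGEFEBBFFEBBFBFFBGFGEFBFFBGFGEGFGEEBBEBBGFGEEBBEBBFBFFBGFGEGFGEEBBEBBGFGEEBBEBBFEBBFFEBBFBFFBGFGEFBFFBGFGEGFGEEBBEBBGFGEEBBEBBFBFFBGFGEGFGEEBBEBBGFGEEBBEBB  (34 'G')


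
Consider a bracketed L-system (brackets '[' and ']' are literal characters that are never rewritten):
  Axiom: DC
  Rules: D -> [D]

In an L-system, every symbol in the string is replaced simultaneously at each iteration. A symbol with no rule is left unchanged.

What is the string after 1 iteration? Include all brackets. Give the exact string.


Answer: [D]C

Derivation:
Step 0: DC
Step 1: [D]C


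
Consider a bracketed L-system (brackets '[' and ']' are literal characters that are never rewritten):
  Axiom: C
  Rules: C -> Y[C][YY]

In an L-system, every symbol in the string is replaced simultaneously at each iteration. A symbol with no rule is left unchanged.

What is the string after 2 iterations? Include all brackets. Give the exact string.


Answer: Y[Y[C][YY]][YY]

Derivation:
Step 0: C
Step 1: Y[C][YY]
Step 2: Y[Y[C][YY]][YY]


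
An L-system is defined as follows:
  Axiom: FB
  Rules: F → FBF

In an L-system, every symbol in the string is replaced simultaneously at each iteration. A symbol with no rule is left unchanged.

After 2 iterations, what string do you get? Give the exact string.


Step 0: FB
Step 1: FBFB
Step 2: FBFBFBFB

Answer: FBFBFBFB


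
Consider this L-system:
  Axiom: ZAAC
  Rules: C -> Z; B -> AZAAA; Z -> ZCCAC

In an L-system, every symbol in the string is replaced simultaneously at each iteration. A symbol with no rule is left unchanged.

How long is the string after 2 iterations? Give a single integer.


Step 0: length = 4
Step 1: length = 8
Step 2: length = 16

Answer: 16


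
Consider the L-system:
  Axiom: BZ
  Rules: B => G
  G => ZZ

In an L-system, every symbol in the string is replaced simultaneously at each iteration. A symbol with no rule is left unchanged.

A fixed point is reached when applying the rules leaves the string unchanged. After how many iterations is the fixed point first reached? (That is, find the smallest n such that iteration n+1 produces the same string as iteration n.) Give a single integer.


Answer: 2

Derivation:
Step 0: BZ
Step 1: GZ
Step 2: ZZZ
Step 3: ZZZ  (unchanged — fixed point at step 2)


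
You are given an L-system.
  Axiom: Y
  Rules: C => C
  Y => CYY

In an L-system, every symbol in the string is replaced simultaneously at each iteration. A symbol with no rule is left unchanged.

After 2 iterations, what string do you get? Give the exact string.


Step 0: Y
Step 1: CYY
Step 2: CCYYCYY

Answer: CCYYCYY


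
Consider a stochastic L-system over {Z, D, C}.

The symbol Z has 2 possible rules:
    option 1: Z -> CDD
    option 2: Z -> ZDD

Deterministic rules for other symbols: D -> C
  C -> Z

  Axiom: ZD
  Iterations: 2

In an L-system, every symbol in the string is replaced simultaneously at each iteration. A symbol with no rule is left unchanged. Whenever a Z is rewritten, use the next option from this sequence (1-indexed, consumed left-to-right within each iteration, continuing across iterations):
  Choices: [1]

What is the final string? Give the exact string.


Step 0: ZD
Step 1: CDDC  (used choices [1])
Step 2: ZCCZ  (used choices [])

Answer: ZCCZ


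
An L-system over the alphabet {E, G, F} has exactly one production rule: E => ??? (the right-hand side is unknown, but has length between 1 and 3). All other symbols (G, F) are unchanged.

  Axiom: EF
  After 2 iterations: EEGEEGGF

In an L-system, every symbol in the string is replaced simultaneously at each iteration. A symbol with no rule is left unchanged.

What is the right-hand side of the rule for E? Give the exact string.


Trying E => EEG:
  Step 0: EF
  Step 1: EEGF
  Step 2: EEGEEGGF
Matches the given result.

Answer: EEG


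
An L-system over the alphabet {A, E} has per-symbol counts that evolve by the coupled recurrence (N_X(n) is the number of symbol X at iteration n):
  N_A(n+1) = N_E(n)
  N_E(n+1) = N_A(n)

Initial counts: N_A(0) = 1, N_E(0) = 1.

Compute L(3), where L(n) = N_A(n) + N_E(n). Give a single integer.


Answer: 2

Derivation:
Step 0: N_A=1, N_E=1, L=2
Step 1: N_A=1, N_E=1, L=2
Step 2: N_A=1, N_E=1, L=2
Step 3: N_A=1, N_E=1, L=2


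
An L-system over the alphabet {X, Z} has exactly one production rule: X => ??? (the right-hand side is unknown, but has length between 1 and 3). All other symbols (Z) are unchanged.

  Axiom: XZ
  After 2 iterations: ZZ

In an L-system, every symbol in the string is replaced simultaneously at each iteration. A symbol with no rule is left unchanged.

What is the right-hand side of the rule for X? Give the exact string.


Trying X => Z:
  Step 0: XZ
  Step 1: ZZ
  Step 2: ZZ
Matches the given result.

Answer: Z


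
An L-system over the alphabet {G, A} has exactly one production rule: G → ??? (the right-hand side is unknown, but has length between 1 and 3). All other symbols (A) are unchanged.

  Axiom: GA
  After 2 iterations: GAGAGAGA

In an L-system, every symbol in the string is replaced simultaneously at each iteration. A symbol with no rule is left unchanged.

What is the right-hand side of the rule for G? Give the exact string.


Trying G → GAG:
  Step 0: GA
  Step 1: GAGA
  Step 2: GAGAGAGA
Matches the given result.

Answer: GAG


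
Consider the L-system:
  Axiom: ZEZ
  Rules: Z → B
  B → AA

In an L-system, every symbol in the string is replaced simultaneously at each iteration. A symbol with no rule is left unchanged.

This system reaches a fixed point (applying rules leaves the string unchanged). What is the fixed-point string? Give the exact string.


Answer: AAEAA

Derivation:
Step 0: ZEZ
Step 1: BEB
Step 2: AAEAA
Step 3: AAEAA  (unchanged — fixed point at step 2)


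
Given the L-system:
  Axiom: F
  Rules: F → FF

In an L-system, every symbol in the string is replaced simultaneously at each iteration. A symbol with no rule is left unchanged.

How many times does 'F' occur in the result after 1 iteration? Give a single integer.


Answer: 2

Derivation:
Step 0: F  (1 'F')
Step 1: FF  (2 'F')


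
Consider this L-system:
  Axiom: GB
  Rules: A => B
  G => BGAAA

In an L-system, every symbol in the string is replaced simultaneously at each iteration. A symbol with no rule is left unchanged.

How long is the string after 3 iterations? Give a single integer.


Step 0: length = 2
Step 1: length = 6
Step 2: length = 10
Step 3: length = 14

Answer: 14


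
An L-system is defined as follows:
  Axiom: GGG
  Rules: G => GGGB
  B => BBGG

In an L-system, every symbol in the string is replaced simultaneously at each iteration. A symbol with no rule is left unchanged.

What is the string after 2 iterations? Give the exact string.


Step 0: GGG
Step 1: GGGBGGGBGGGB
Step 2: GGGBGGGBGGGBBBGGGGGBGGGBGGGBBBGGGGGBGGGBGGGBBBGG

Answer: GGGBGGGBGGGBBBGGGGGBGGGBGGGBBBGGGGGBGGGBGGGBBBGG


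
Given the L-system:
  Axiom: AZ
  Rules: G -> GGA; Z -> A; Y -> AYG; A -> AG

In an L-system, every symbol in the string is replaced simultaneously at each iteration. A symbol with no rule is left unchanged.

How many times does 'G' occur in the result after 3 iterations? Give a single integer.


Step 0: AZ  (0 'G')
Step 1: AGA  (1 'G')
Step 2: AGGGAAG  (4 'G')
Step 3: AGGGAGGAGGAAGAGGGA  (11 'G')

Answer: 11


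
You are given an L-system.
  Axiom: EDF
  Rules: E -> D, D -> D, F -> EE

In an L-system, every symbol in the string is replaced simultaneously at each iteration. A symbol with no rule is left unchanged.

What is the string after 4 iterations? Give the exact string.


Answer: DDDD

Derivation:
Step 0: EDF
Step 1: DDEE
Step 2: DDDD
Step 3: DDDD
Step 4: DDDD


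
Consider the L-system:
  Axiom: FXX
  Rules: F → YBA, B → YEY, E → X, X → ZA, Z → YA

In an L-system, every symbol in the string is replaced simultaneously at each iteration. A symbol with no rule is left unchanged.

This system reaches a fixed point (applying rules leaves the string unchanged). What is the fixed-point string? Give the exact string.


Step 0: FXX
Step 1: YBAZAZA
Step 2: YYEYAYAAYAA
Step 3: YYXYAYAAYAA
Step 4: YYZAYAYAAYAA
Step 5: YYYAAYAYAAYAA
Step 6: YYYAAYAYAAYAA  (unchanged — fixed point at step 5)

Answer: YYYAAYAYAAYAA


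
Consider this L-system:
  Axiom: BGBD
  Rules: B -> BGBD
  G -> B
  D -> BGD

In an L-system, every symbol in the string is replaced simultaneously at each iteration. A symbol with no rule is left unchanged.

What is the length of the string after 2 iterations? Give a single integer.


Answer: 36

Derivation:
Step 0: length = 4
Step 1: length = 12
Step 2: length = 36


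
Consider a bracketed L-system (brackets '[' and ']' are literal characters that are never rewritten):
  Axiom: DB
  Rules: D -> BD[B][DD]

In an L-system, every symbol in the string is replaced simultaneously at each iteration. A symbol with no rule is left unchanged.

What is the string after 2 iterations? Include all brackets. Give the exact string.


Answer: BBD[B][DD][B][BD[B][DD]BD[B][DD]]B

Derivation:
Step 0: DB
Step 1: BD[B][DD]B
Step 2: BBD[B][DD][B][BD[B][DD]BD[B][DD]]B
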